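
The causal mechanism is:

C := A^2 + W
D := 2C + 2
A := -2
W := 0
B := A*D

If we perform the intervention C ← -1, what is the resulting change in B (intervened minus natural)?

do(C=-1) replaces the equation C := A^2 + W with the constant C = -1.
D = 2C + 2  [with C=-1]  = 0
B = A*D  [with A=-2, D=0]  = 0
Without intervention: C = A^2 + W  [with A=-2, W=0]  = 4; D = 2C + 2  [with C=4]  = 10; B = A*D  [with A=-2, D=10]  = -20.
Change = 0 − (-20) = 20.

20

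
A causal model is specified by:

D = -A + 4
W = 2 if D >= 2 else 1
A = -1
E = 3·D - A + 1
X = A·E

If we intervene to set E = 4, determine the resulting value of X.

The intervention breaks the incoming arrows to E: E = 3·D - A + 1 no longer applies, and E = 4.
X = A·E  [with A=-1, E=4]  = -4

-4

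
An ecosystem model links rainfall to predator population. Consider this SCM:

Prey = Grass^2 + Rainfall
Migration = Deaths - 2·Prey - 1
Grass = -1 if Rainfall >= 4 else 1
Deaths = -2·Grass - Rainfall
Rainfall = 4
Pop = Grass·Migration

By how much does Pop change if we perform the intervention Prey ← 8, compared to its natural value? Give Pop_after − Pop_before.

The intervention breaks the incoming arrows to Prey: Prey = Grass^2 + Rainfall no longer applies, and Prey = 8.
Grass = -1 if Rainfall >= 4 else 1  [with Rainfall=4]  = -1
Deaths = -2·Grass - Rainfall  [with Grass=-1, Rainfall=4]  = -2
Migration = Deaths - 2·Prey - 1  [with Deaths=-2, Prey=8]  = -19
Pop = Grass·Migration  [with Grass=-1, Migration=-19]  = 19
Without intervention: Grass = -1 if Rainfall >= 4 else 1  [with Rainfall=4]  = -1; Prey = Grass^2 + Rainfall  [with Grass=-1, Rainfall=4]  = 5; Deaths = -2·Grass - Rainfall  [with Grass=-1, Rainfall=4]  = -2; Migration = Deaths - 2·Prey - 1  [with Deaths=-2, Prey=5]  = -13; Pop = Grass·Migration  [with Grass=-1, Migration=-13]  = 13.
Change = 19 − 13 = 6.

6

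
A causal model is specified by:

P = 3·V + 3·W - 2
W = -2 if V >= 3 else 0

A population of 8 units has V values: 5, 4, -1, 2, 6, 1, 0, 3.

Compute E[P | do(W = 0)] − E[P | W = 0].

6

do(W=0) breaks W's dependence on V. With W=0 fixed, P across the units is 13, 10, -5, 4, 16, 1, -2, 7, mean 5.5.
E[P|W=0] averages over only the 4 units with W=0 (V = -1, 2, 1, 0): P = -5, 4, 1, -2, mean -0.5.
Difference = 5.5 − (-0.5) = 6.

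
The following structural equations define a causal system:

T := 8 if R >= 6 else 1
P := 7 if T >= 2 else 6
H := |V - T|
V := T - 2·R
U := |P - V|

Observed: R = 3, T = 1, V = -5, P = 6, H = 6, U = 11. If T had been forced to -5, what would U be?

17

Under do(T=-5), the mechanism T := 8 if R >= 6 else 1 is discarded; T is fixed at -5.
V = T - 2·R  [with T=-5, R=3]  = -11
P = 7 if T >= 2 else 6  [with T=-5]  = 6
U = |P - V|  [with P=6, V=-11]  = 17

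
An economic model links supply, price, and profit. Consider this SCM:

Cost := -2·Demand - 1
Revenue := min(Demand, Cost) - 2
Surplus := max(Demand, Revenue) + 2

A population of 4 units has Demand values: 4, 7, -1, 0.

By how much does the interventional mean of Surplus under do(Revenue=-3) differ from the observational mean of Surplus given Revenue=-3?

3

do(Revenue=-3) breaks Revenue's dependence on Demand. With Revenue=-3 fixed, Surplus across the units is 6, 9, 1, 2, mean 4.5.
Observing Revenue=-3 restricts to units where Revenue's equation naturally yields -3: Demand ∈ {-1, 0}. In that subpopulation Surplus = 1, 2, mean 1.5.
Difference = 4.5 − 1.5 = 3.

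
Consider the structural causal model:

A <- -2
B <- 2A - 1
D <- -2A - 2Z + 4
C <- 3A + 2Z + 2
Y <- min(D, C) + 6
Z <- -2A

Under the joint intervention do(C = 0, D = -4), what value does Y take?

2

Setting C = 0, D = -4 by intervention discards those variables' equations.
Y = min(D, C) + 6  [with D=-4, C=0]  = 2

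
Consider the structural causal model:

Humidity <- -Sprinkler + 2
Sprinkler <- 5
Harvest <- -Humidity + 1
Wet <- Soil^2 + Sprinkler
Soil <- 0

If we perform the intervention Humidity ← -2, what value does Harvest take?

3

Intervening sets Humidity = -2 and removes its equation (Humidity <- -Sprinkler + 2).
Harvest = -Humidity + 1  [with Humidity=-2]  = 3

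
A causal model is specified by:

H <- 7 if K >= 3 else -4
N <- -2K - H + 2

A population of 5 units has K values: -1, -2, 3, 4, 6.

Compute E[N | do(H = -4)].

2

do(H=-4) breaks H's dependence on K. With H=-4 fixed, N across the units is 8, 10, 0, -2, -6, mean 2.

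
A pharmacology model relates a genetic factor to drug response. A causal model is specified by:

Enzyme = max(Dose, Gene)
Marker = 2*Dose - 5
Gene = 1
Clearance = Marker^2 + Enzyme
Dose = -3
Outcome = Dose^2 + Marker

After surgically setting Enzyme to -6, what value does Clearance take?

do(Enzyme=-6) replaces the equation Enzyme = max(Dose, Gene) with the constant Enzyme = -6.
Marker = 2*Dose - 5  [with Dose=-3]  = -11
Clearance = Marker^2 + Enzyme  [with Marker=-11, Enzyme=-6]  = 115

115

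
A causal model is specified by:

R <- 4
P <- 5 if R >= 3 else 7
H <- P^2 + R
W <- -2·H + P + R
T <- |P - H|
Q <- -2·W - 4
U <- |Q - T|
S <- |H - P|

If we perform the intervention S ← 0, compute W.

The intervention breaks the incoming arrows to S: S <- |H - P| no longer applies, and S = 0.
Since W is not a descendant of the intervened variable, it is unaffected.
P = 5 if R >= 3 else 7  [with R=4]  = 5
H = P^2 + R  [with P=5, R=4]  = 29
W = -2·H + P + R  [with H=29, P=5, R=4]  = -49

-49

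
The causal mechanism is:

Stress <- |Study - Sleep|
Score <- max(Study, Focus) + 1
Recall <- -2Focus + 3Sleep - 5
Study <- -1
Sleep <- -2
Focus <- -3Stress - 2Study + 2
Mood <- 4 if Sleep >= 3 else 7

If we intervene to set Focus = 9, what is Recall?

The intervention breaks the incoming arrows to Focus: Focus <- -3Stress - 2Study + 2 no longer applies, and Focus = 9.
Recall = -2Focus + 3Sleep - 5  [with Focus=9, Sleep=-2]  = -29

-29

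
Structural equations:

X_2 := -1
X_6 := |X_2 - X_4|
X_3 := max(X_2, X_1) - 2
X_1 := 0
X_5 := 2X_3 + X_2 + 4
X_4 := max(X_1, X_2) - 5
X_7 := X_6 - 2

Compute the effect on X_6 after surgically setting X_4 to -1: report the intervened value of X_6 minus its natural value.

-4

Under do(X_4=-1), the mechanism X_4 := max(X_1, X_2) - 5 is discarded; X_4 is fixed at -1.
X_6 = |X_2 - X_4|  [with X_2=-1, X_4=-1]  = 0
Without intervention: X_4 = max(X_1, X_2) - 5  [with X_1=0, X_2=-1]  = -5; X_6 = |X_2 - X_4|  [with X_2=-1, X_4=-5]  = 4.
Change = 0 − 4 = -4.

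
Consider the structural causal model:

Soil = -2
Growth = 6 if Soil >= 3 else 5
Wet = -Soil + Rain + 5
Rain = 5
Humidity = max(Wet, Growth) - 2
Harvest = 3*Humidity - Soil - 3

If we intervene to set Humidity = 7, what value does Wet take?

do(Humidity=7) replaces the equation Humidity = max(Wet, Growth) - 2 with the constant Humidity = 7.
Wet is not downstream of the intervention, so its value is determined by the original equations.
Wet = -Soil + Rain + 5  [with Soil=-2, Rain=5]  = 12

12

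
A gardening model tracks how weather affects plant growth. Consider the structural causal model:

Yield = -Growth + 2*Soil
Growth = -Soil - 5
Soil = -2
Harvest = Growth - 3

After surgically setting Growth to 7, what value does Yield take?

-11

The intervention breaks the incoming arrows to Growth: Growth = -Soil - 5 no longer applies, and Growth = 7.
Yield = -Growth + 2*Soil  [with Growth=7, Soil=-2]  = -11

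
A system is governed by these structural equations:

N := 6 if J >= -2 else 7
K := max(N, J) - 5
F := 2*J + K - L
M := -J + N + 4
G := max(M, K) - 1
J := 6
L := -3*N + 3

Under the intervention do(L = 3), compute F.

10

Under do(L=3), the mechanism L := -3*N + 3 is discarded; L is fixed at 3.
N = 6 if J >= -2 else 7  [with J=6]  = 6
K = max(N, J) - 5  [with N=6, J=6]  = 1
F = 2*J + K - L  [with J=6, K=1, L=3]  = 10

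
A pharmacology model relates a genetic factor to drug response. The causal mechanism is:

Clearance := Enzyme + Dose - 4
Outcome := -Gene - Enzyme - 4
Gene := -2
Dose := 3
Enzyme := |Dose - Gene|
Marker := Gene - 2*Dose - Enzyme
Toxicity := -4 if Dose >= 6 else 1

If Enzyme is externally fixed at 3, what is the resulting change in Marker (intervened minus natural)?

The intervention breaks the incoming arrows to Enzyme: Enzyme := |Dose - Gene| no longer applies, and Enzyme = 3.
Marker = Gene - 2*Dose - Enzyme  [with Gene=-2, Dose=3, Enzyme=3]  = -11
Without intervention: Enzyme = |Dose - Gene|  [with Dose=3, Gene=-2]  = 5; Marker = Gene - 2*Dose - Enzyme  [with Gene=-2, Dose=3, Enzyme=5]  = -13.
Change = -11 − (-13) = 2.

2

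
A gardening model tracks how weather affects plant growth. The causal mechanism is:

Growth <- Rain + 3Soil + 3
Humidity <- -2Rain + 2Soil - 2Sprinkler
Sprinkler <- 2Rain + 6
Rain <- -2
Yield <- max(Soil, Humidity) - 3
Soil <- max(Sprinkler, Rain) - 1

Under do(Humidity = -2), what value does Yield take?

The intervention breaks the incoming arrows to Humidity: Humidity <- -2Rain + 2Soil - 2Sprinkler no longer applies, and Humidity = -2.
Sprinkler = 2Rain + 6  [with Rain=-2]  = 2
Soil = max(Sprinkler, Rain) - 1  [with Sprinkler=2, Rain=-2]  = 1
Yield = max(Soil, Humidity) - 3  [with Soil=1, Humidity=-2]  = -2

-2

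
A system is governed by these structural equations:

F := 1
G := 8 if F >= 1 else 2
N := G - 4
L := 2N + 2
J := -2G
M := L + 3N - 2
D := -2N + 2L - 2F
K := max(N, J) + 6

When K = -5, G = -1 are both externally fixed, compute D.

The joint intervention fixes K = -5, G = -1, removing each variable's own equation.
N = G - 4  [with G=-1]  = -5
L = 2N + 2  [with N=-5]  = -8
D = -2N + 2L - 2F  [with N=-5, L=-8, F=1]  = -8

-8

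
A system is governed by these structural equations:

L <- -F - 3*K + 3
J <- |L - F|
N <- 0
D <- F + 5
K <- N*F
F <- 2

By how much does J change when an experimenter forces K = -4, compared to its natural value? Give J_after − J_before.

Under do(K=-4), the mechanism K <- N*F is discarded; K is fixed at -4.
L = -F - 3*K + 3  [with F=2, K=-4]  = 13
J = |L - F|  [with L=13, F=2]  = 11
Without intervention: K = N*F  [with N=0, F=2]  = 0; L = -F - 3*K + 3  [with F=2, K=0]  = 1; J = |L - F|  [with L=1, F=2]  = 1.
Change = 11 − 1 = 10.

10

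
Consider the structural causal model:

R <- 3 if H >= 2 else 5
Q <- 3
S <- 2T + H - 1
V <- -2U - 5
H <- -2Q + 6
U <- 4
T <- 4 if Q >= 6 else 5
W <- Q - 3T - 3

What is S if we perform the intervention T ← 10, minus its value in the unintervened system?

10

do(T=10) replaces the equation T <- 4 if Q >= 6 else 5 with the constant T = 10.
H = -2Q + 6  [with Q=3]  = 0
S = 2T + H - 1  [with T=10, H=0]  = 19
Without intervention: T = 4 if Q >= 6 else 5  [with Q=3]  = 5; H = -2Q + 6  [with Q=3]  = 0; S = 2T + H - 1  [with T=5, H=0]  = 9.
Change = 19 − 9 = 10.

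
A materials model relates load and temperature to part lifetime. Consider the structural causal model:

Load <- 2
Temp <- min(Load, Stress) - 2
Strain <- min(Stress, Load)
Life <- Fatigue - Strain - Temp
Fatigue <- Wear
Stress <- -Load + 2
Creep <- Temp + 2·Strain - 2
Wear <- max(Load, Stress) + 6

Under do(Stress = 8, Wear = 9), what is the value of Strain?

The joint intervention fixes Stress = 8, Wear = 9, removing each variable's own equation.
Strain = min(Stress, Load)  [with Stress=8, Load=2]  = 2

2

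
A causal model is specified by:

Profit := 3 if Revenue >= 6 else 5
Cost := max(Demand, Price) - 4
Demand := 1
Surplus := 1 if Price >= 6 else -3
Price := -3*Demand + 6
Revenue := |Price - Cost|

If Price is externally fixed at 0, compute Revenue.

3

Under do(Price=0), the mechanism Price := -3*Demand + 6 is discarded; Price is fixed at 0.
Cost = max(Demand, Price) - 4  [with Demand=1, Price=0]  = -3
Revenue = |Price - Cost|  [with Price=0, Cost=-3]  = 3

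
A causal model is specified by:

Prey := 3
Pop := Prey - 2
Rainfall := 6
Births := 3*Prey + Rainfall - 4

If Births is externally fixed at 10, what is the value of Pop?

1

The intervention breaks the incoming arrows to Births: Births := 3*Prey + Rainfall - 4 no longer applies, and Births = 10.
Pop is not downstream of the intervention, so its value is determined by the original equations.
Pop = Prey - 2  [with Prey=3]  = 1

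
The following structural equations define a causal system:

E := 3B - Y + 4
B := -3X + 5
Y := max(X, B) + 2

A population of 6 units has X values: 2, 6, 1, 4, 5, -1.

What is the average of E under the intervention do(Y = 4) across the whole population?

-10.5

The intervention sets Y=4 in all 6 units regardless of X. Recomputing E per unit gives -3, -39, 6, -21, -30, 24; average -10.5.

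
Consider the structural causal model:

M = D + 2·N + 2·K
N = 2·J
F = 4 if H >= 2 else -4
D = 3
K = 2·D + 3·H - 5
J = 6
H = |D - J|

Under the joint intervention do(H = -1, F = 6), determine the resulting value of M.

23

Under do(H = -1, F = 6), each intervened variable's structural equation is replaced by its fixed value.
K = 2·D + 3·H - 5  [with D=3, H=-1]  = -2
N = 2·J  [with J=6]  = 12
M = D + 2·N + 2·K  [with D=3, N=12, K=-2]  = 23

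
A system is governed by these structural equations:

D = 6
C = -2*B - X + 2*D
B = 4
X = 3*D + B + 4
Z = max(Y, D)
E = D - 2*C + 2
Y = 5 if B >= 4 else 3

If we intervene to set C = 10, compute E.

The intervention breaks the incoming arrows to C: C = -2*B - X + 2*D no longer applies, and C = 10.
E = D - 2*C + 2  [with D=6, C=10]  = -12

-12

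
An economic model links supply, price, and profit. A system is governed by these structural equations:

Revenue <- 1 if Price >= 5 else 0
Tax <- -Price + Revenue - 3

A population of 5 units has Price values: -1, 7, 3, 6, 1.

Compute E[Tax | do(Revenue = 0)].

Every unit gets Revenue=0 under the intervention. Tax values become -2, -10, -6, -9, -4; E[Tax|do(Revenue=0)] = -6.2.

-6.2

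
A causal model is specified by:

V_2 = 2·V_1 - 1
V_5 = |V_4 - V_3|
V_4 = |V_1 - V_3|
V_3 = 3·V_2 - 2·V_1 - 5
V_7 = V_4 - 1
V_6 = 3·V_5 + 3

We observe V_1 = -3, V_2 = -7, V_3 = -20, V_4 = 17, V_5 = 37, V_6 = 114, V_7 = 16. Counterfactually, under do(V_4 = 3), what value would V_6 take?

72

Under do(V_4=3), the mechanism V_4 = |V_1 - V_3| is discarded; V_4 is fixed at 3.
V_2 = 2·V_1 - 1  [with V_1=-3]  = -7
V_3 = 3·V_2 - 2·V_1 - 5  [with V_2=-7, V_1=-3]  = -20
V_5 = |V_4 - V_3|  [with V_4=3, V_3=-20]  = 23
V_6 = 3·V_5 + 3  [with V_5=23]  = 72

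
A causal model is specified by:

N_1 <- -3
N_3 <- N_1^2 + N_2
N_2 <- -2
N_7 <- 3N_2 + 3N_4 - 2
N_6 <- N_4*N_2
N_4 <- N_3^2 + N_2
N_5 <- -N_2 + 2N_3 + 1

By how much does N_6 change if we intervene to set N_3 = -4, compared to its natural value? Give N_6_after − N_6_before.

The intervention breaks the incoming arrows to N_3: N_3 <- N_1^2 + N_2 no longer applies, and N_3 = -4.
N_4 = N_3^2 + N_2  [with N_3=-4, N_2=-2]  = 14
N_6 = N_4*N_2  [with N_4=14, N_2=-2]  = -28
Without intervention: N_3 = N_1^2 + N_2  [with N_1=-3, N_2=-2]  = 7; N_4 = N_3^2 + N_2  [with N_3=7, N_2=-2]  = 47; N_6 = N_4*N_2  [with N_4=47, N_2=-2]  = -94.
Change = -28 − (-94) = 66.

66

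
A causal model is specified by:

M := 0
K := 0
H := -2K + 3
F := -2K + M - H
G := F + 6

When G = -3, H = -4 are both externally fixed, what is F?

4

Under do(G = -3, H = -4), each intervened variable's structural equation is replaced by its fixed value.
F = -2K + M - H  [with K=0, M=0, H=-4]  = 4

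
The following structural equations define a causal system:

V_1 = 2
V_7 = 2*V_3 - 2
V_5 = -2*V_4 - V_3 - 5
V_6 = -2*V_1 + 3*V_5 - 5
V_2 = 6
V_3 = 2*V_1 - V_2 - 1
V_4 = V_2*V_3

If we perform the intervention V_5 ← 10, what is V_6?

21

The intervention breaks the incoming arrows to V_5: V_5 = -2*V_4 - V_3 - 5 no longer applies, and V_5 = 10.
V_6 = -2*V_1 + 3*V_5 - 5  [with V_1=2, V_5=10]  = 21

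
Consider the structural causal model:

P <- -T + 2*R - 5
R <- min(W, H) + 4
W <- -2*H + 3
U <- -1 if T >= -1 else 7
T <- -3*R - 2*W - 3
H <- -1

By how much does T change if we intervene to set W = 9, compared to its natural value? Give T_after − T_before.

-8

Under do(W=9), the mechanism W <- -2*H + 3 is discarded; W is fixed at 9.
R = min(W, H) + 4  [with W=9, H=-1]  = 3
T = -3*R - 2*W - 3  [with R=3, W=9]  = -30
Without intervention: W = -2*H + 3  [with H=-1]  = 5; R = min(W, H) + 4  [with W=5, H=-1]  = 3; T = -3*R - 2*W - 3  [with R=3, W=5]  = -22.
Change = -30 − (-22) = -8.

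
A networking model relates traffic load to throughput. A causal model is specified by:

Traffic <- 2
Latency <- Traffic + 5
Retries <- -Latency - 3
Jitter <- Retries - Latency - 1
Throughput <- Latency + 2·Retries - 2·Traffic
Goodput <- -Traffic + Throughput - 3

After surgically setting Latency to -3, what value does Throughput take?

-7

do(Latency=-3) replaces the equation Latency <- Traffic + 5 with the constant Latency = -3.
Retries = -Latency - 3  [with Latency=-3]  = 0
Throughput = Latency + 2·Retries - 2·Traffic  [with Latency=-3, Retries=0, Traffic=2]  = -7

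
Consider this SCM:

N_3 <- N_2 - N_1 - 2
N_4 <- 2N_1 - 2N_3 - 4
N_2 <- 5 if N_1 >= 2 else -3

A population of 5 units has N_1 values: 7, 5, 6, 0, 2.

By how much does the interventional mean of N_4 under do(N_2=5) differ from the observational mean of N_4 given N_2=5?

Every unit gets N_2=5 under the intervention. N_4 values become 18, 10, 14, -10, -2; E[N_4|do(N_2=5)] = 6.
Observing N_2=5 restricts to units where N_2's equation naturally yields 5: N_1 ∈ {7, 5, 6, 2}. In that subpopulation N_4 = 18, 10, 14, -2, mean 10.
Difference = 6 − 10 = -4.

-4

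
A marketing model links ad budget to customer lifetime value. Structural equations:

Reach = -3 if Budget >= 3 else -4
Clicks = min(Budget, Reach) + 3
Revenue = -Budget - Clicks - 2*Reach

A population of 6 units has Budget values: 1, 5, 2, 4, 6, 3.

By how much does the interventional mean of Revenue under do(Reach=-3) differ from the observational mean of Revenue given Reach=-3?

1

do(Reach=-3) breaks Reach's dependence on Budget. With Reach=-3 fixed, Revenue across the units is 5, 1, 4, 2, 0, 3, mean 2.5.
E[Revenue|Reach=-3] averages over only the 4 units with Reach=-3 (Budget = 5, 4, 6, 3): Revenue = 1, 2, 0, 3, mean 1.5.
Difference = 2.5 − 1.5 = 1.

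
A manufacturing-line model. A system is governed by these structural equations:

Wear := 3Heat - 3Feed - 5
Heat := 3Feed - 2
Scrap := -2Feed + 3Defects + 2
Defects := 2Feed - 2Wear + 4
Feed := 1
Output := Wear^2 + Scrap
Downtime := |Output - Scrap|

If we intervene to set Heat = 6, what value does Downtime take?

Under do(Heat=6), the mechanism Heat := 3Feed - 2 is discarded; Heat is fixed at 6.
Wear = 3Heat - 3Feed - 5  [with Heat=6, Feed=1]  = 10
Defects = 2Feed - 2Wear + 4  [with Feed=1, Wear=10]  = -14
Scrap = -2Feed + 3Defects + 2  [with Feed=1, Defects=-14]  = -42
Output = Wear^2 + Scrap  [with Wear=10, Scrap=-42]  = 58
Downtime = |Output - Scrap|  [with Output=58, Scrap=-42]  = 100

100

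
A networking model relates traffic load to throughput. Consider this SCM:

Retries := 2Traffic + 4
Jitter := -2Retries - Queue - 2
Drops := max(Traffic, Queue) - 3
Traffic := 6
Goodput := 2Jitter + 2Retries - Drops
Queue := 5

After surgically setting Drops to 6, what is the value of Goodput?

The intervention breaks the incoming arrows to Drops: Drops := max(Traffic, Queue) - 3 no longer applies, and Drops = 6.
Retries = 2Traffic + 4  [with Traffic=6]  = 16
Jitter = -2Retries - Queue - 2  [with Retries=16, Queue=5]  = -39
Goodput = 2Jitter + 2Retries - Drops  [with Jitter=-39, Retries=16, Drops=6]  = -52

-52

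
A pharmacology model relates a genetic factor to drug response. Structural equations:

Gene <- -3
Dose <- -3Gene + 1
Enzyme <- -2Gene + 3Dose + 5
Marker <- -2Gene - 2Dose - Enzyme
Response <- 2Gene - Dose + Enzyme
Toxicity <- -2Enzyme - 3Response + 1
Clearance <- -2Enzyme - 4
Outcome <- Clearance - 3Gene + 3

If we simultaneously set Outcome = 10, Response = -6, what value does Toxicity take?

Under do(Outcome = 10, Response = -6), each intervened variable's structural equation is replaced by its fixed value.
Dose = -3Gene + 1  [with Gene=-3]  = 10
Enzyme = -2Gene + 3Dose + 5  [with Gene=-3, Dose=10]  = 41
Toxicity = -2Enzyme - 3Response + 1  [with Enzyme=41, Response=-6]  = -63

-63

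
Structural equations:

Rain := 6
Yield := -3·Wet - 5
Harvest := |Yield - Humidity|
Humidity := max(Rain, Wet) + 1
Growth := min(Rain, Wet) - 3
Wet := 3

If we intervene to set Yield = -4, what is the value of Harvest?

The intervention breaks the incoming arrows to Yield: Yield := -3·Wet - 5 no longer applies, and Yield = -4.
Humidity = max(Rain, Wet) + 1  [with Rain=6, Wet=3]  = 7
Harvest = |Yield - Humidity|  [with Yield=-4, Humidity=7]  = 11

11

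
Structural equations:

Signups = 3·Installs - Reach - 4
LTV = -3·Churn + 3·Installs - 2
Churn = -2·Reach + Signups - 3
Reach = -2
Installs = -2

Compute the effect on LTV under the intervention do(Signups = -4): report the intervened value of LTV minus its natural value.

do(Signups=-4) replaces the equation Signups = 3·Installs - Reach - 4 with the constant Signups = -4.
Churn = -2·Reach + Signups - 3  [with Reach=-2, Signups=-4]  = -3
LTV = -3·Churn + 3·Installs - 2  [with Churn=-3, Installs=-2]  = 1
Without intervention: Signups = 3·Installs - Reach - 4  [with Installs=-2, Reach=-2]  = -8; Churn = -2·Reach + Signups - 3  [with Reach=-2, Signups=-8]  = -7; LTV = -3·Churn + 3·Installs - 2  [with Churn=-7, Installs=-2]  = 13.
Change = 1 − 13 = -12.

-12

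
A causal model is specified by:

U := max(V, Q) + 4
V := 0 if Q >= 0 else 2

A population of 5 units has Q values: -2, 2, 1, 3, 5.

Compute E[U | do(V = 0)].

The intervention sets V=0 in all 5 units regardless of Q. Recomputing U per unit gives 4, 6, 5, 7, 9; average 6.2.

6.2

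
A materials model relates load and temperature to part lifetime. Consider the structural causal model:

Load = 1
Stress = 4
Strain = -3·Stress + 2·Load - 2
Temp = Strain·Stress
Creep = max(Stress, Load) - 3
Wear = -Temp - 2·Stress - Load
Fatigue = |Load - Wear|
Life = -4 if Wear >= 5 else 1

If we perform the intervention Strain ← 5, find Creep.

do(Strain=5) replaces the equation Strain = -3·Stress + 2·Load - 2 with the constant Strain = 5.
Creep is not downstream of the intervention, so its value is determined by the original equations.
Creep = max(Stress, Load) - 3  [with Stress=4, Load=1]  = 1

1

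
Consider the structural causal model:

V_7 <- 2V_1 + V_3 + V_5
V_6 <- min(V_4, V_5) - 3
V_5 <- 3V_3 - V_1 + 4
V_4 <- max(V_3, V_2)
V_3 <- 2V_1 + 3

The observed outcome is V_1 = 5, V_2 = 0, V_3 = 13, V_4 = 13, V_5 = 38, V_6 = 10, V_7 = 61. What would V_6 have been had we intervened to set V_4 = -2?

-5

Under do(V_4=-2), the mechanism V_4 <- max(V_3, V_2) is discarded; V_4 is fixed at -2.
V_3 = 2V_1 + 3  [with V_1=5]  = 13
V_5 = 3V_3 - V_1 + 4  [with V_3=13, V_1=5]  = 38
V_6 = min(V_4, V_5) - 3  [with V_4=-2, V_5=38]  = -5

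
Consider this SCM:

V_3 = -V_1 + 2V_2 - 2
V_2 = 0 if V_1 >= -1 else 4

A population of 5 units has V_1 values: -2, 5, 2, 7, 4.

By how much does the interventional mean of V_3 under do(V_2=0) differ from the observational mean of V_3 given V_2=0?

1.3

do(V_2=0) breaks V_2's dependence on V_1. With V_2=0 fixed, V_3 across the units is 0, -7, -4, -9, -6, mean -5.2.
Observing V_2=0 restricts to units where V_2's equation naturally yields 0: V_1 ∈ {5, 2, 7, 4}. In that subpopulation V_3 = -7, -4, -9, -6, mean -6.5.
Difference = -5.2 − (-6.5) = 1.3.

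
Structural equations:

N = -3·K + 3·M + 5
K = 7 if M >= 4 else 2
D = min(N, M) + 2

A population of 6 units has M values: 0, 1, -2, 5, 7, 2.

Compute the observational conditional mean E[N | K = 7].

E[N|K=7] averages over only the 2 units with K=7 (M = 5, 7): N = -1, 5, mean 2.

2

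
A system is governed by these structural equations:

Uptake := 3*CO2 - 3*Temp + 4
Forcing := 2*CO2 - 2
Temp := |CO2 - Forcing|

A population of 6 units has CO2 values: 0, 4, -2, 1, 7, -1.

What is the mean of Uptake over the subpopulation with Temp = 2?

4

Conditioning on Temp=2 selects the 2 unit(s) with CO2 ∈ {0, 4}. Their Uptake values: -2, 10. Mean = 4.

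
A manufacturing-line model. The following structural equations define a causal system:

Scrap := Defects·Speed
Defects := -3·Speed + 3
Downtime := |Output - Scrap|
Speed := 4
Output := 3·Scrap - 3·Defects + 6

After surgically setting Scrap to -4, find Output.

21

The intervention breaks the incoming arrows to Scrap: Scrap := Defects·Speed no longer applies, and Scrap = -4.
Defects = -3·Speed + 3  [with Speed=4]  = -9
Output = 3·Scrap - 3·Defects + 6  [with Scrap=-4, Defects=-9]  = 21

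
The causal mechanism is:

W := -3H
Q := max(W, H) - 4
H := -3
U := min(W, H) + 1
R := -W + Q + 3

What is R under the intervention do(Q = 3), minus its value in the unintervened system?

Intervening sets Q = 3 and removes its equation (Q := max(W, H) - 4).
W = -3H  [with H=-3]  = 9
R = -W + Q + 3  [with W=9, Q=3]  = -3
Without intervention: W = -3H  [with H=-3]  = 9; Q = max(W, H) - 4  [with W=9, H=-3]  = 5; R = -W + Q + 3  [with W=9, Q=5]  = -1.
Change = -3 − (-1) = -2.

-2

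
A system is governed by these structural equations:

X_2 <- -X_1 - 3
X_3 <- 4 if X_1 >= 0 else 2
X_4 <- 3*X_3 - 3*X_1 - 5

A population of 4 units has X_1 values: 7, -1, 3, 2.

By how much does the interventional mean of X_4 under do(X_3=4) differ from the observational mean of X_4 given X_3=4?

do(X_3=4) breaks X_3's dependence on X_1. With X_3=4 fixed, X_4 across the units is -14, 10, -2, 1, mean -1.25.
Conditioning on X_3=4 selects the 3 unit(s) with X_1 ∈ {7, 3, 2}. Their X_4 values: -14, -2, 1. Mean = -5.
Difference = -1.25 − (-5) = 3.75.

3.75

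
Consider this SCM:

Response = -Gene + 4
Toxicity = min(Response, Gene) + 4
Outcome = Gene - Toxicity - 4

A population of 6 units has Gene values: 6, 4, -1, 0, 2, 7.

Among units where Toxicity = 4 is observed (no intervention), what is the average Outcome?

-6

Observing Toxicity=4 restricts to units where Toxicity's equation naturally yields 4: Gene ∈ {4, 0}. In that subpopulation Outcome = -4, -8, mean -6.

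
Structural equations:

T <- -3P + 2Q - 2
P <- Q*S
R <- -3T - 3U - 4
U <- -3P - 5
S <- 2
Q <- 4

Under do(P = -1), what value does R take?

The intervention breaks the incoming arrows to P: P <- Q*S no longer applies, and P = -1.
U = -3P - 5  [with P=-1]  = -2
T = -3P + 2Q - 2  [with P=-1, Q=4]  = 9
R = -3T - 3U - 4  [with T=9, U=-2]  = -25

-25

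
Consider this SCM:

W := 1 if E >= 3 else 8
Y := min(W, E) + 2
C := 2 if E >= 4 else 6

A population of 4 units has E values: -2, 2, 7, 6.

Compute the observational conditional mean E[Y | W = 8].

Observing W=8 restricts to units where W's equation naturally yields 8: E ∈ {-2, 2}. In that subpopulation Y = 0, 4, mean 2.

2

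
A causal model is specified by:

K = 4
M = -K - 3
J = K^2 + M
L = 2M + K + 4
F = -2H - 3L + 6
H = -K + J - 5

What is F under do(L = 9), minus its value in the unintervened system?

The intervention breaks the incoming arrows to L: L = 2M + K + 4 no longer applies, and L = 9.
M = -K - 3  [with K=4]  = -7
J = K^2 + M  [with K=4, M=-7]  = 9
H = -K + J - 5  [with K=4, J=9]  = 0
F = -2H - 3L + 6  [with H=0, L=9]  = -21
Without intervention: M = -K - 3  [with K=4]  = -7; J = K^2 + M  [with K=4, M=-7]  = 9; H = -K + J - 5  [with K=4, J=9]  = 0; L = 2M + K + 4  [with M=-7, K=4]  = -6; F = -2H - 3L + 6  [with H=0, L=-6]  = 24.
Change = -21 − 24 = -45.

-45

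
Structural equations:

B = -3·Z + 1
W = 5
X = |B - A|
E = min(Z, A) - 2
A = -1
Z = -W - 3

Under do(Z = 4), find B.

-11

do(Z=4) replaces the equation Z = -W - 3 with the constant Z = 4.
B = -3·Z + 1  [with Z=4]  = -11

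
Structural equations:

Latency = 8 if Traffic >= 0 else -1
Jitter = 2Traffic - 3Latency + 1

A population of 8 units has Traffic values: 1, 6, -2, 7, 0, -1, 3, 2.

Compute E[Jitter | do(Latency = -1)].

8

Under do(Latency=-1), Latency's equation is replaced by Latency=-1 for every unit. Per-unit Jitter: 6, 16, 0, 18, 4, 2, 10, 8. Mean = 8.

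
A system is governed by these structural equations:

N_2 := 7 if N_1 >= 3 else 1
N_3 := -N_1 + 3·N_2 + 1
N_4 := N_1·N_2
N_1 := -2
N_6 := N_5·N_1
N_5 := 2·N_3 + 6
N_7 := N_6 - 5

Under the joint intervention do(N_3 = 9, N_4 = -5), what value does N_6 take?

-48

Setting N_3 = 9, N_4 = -5 by intervention discards those variables' equations.
N_5 = 2·N_3 + 6  [with N_3=9]  = 24
N_6 = N_5·N_1  [with N_5=24, N_1=-2]  = -48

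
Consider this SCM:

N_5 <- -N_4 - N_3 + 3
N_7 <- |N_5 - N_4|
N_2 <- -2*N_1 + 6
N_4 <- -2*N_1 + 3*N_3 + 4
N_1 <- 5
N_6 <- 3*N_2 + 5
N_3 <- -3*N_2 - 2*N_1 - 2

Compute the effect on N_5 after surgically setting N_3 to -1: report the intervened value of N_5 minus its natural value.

do(N_3=-1) replaces the equation N_3 <- -3*N_2 - 2*N_1 - 2 with the constant N_3 = -1.
N_4 = -2*N_1 + 3*N_3 + 4  [with N_1=5, N_3=-1]  = -9
N_5 = -N_4 - N_3 + 3  [with N_4=-9, N_3=-1]  = 13
Without intervention: N_2 = -2*N_1 + 6  [with N_1=5]  = -4; N_3 = -3*N_2 - 2*N_1 - 2  [with N_2=-4, N_1=5]  = 0; N_4 = -2*N_1 + 3*N_3 + 4  [with N_1=5, N_3=0]  = -6; N_5 = -N_4 - N_3 + 3  [with N_4=-6, N_3=0]  = 9.
Change = 13 − 9 = 4.

4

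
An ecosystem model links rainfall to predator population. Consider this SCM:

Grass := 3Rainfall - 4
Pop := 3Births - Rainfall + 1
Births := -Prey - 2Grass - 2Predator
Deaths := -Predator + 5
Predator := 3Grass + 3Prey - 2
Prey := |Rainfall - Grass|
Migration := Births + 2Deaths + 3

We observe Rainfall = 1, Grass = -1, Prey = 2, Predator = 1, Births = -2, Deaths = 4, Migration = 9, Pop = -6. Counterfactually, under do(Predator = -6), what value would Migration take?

The intervention breaks the incoming arrows to Predator: Predator := 3Grass + 3Prey - 2 no longer applies, and Predator = -6.
Grass = 3Rainfall - 4  [with Rainfall=1]  = -1
Prey = |Rainfall - Grass|  [with Rainfall=1, Grass=-1]  = 2
Births = -Prey - 2Grass - 2Predator  [with Prey=2, Grass=-1, Predator=-6]  = 12
Deaths = -Predator + 5  [with Predator=-6]  = 11
Migration = Births + 2Deaths + 3  [with Births=12, Deaths=11]  = 37

37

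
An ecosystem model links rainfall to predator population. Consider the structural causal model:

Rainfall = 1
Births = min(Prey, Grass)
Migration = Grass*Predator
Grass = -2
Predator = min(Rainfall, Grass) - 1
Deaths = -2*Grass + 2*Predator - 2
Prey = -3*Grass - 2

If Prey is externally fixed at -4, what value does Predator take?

-3

The intervention breaks the incoming arrows to Prey: Prey = -3*Grass - 2 no longer applies, and Prey = -4.
Predator is not downstream of the intervention, so its value is determined by the original equations.
Predator = min(Rainfall, Grass) - 1  [with Rainfall=1, Grass=-2]  = -3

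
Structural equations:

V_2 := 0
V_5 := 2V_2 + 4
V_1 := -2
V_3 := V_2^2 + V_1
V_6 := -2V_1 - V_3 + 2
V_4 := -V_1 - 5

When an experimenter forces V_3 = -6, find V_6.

12

The intervention breaks the incoming arrows to V_3: V_3 := V_2^2 + V_1 no longer applies, and V_3 = -6.
V_6 = -2V_1 - V_3 + 2  [with V_1=-2, V_3=-6]  = 12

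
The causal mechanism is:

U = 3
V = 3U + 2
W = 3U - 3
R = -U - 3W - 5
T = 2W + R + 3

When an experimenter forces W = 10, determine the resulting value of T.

-15

do(W=10) replaces the equation W = 3U - 3 with the constant W = 10.
R = -U - 3W - 5  [with U=3, W=10]  = -38
T = 2W + R + 3  [with W=10, R=-38]  = -15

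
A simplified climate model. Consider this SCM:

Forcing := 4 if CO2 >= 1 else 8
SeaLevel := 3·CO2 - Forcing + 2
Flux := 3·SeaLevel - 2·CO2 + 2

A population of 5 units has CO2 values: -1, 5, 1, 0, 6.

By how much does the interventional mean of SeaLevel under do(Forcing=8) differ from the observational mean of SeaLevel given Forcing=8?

The intervention sets Forcing=8 in all 5 units regardless of CO2. Recomputing SeaLevel per unit gives -9, 9, -3, -6, 12; average 0.6.
Conditioning on Forcing=8 selects the 2 unit(s) with CO2 ∈ {-1, 0}. Their SeaLevel values: -9, -6. Mean = -7.5.
Difference = 0.6 − (-7.5) = 8.1.

8.1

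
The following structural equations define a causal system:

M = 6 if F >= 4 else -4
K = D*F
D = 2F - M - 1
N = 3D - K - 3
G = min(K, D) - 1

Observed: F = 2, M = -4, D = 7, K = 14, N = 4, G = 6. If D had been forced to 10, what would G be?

9

The intervention breaks the incoming arrows to D: D = 2F - M - 1 no longer applies, and D = 10.
K = D*F  [with D=10, F=2]  = 20
G = min(K, D) - 1  [with K=20, D=10]  = 9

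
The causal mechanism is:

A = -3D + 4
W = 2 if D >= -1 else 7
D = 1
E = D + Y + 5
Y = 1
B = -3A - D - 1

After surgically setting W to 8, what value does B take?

do(W=8) replaces the equation W = 2 if D >= -1 else 7 with the constant W = 8.
Since B is not a descendant of the intervened variable, it is unaffected.
A = -3D + 4  [with D=1]  = 1
B = -3A - D - 1  [with A=1, D=1]  = -5

-5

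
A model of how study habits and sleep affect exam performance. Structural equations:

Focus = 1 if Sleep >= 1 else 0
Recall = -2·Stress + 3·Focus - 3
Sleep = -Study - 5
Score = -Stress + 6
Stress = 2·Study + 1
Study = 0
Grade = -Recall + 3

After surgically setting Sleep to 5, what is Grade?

Under do(Sleep=5), the mechanism Sleep = -Study - 5 is discarded; Sleep is fixed at 5.
Stress = 2·Study + 1  [with Study=0]  = 1
Focus = 1 if Sleep >= 1 else 0  [with Sleep=5]  = 1
Recall = -2·Stress + 3·Focus - 3  [with Stress=1, Focus=1]  = -2
Grade = -Recall + 3  [with Recall=-2]  = 5

5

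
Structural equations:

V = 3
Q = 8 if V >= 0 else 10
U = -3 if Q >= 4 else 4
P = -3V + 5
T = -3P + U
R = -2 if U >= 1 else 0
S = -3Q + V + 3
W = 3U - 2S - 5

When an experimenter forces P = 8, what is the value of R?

0

Under do(P=8), the mechanism P = -3V + 5 is discarded; P is fixed at 8.
Since R is not a descendant of the intervened variable, it is unaffected.
Q = 8 if V >= 0 else 10  [with V=3]  = 8
U = -3 if Q >= 4 else 4  [with Q=8]  = -3
R = -2 if U >= 1 else 0  [with U=-3]  = 0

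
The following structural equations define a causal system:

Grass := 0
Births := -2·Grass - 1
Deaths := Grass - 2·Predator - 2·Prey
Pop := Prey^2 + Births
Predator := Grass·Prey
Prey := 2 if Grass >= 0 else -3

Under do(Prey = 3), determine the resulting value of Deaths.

-6

do(Prey=3) replaces the equation Prey := 2 if Grass >= 0 else -3 with the constant Prey = 3.
Predator = Grass·Prey  [with Grass=0, Prey=3]  = 0
Deaths = Grass - 2·Predator - 2·Prey  [with Grass=0, Predator=0, Prey=3]  = -6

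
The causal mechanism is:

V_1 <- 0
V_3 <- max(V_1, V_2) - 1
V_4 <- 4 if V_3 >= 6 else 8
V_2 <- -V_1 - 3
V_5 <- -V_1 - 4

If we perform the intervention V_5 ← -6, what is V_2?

-3

Under do(V_5=-6), the mechanism V_5 <- -V_1 - 4 is discarded; V_5 is fixed at -6.
No directed path runs from V_5 to V_2, so V_2 keeps its natural value.
V_2 = -V_1 - 3  [with V_1=0]  = -3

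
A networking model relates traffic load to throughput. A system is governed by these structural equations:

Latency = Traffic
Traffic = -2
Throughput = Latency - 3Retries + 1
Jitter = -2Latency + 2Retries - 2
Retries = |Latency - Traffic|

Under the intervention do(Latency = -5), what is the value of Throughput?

do(Latency=-5) replaces the equation Latency = Traffic with the constant Latency = -5.
Retries = |Latency - Traffic|  [with Latency=-5, Traffic=-2]  = 3
Throughput = Latency - 3Retries + 1  [with Latency=-5, Retries=3]  = -13

-13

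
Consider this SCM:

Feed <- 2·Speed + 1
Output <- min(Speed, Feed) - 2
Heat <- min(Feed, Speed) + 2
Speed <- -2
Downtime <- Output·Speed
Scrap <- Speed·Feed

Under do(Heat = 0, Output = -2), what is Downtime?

Setting Heat = 0, Output = -2 by intervention discards those variables' equations.
Downtime = Output·Speed  [with Output=-2, Speed=-2]  = 4

4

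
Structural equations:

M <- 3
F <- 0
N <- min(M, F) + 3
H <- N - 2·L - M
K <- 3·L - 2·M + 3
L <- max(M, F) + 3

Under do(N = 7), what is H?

-8

do(N=7) replaces the equation N <- min(M, F) + 3 with the constant N = 7.
L = max(M, F) + 3  [with M=3, F=0]  = 6
H = N - 2·L - M  [with N=7, L=6, M=3]  = -8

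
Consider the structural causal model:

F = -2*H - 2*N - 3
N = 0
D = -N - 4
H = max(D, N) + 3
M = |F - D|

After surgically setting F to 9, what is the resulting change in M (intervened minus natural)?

Intervening sets F = 9 and removes its equation (F = -2*H - 2*N - 3).
D = -N - 4  [with N=0]  = -4
M = |F - D|  [with F=9, D=-4]  = 13
Without intervention: D = -N - 4  [with N=0]  = -4; H = max(D, N) + 3  [with D=-4, N=0]  = 3; F = -2*H - 2*N - 3  [with H=3, N=0]  = -9; M = |F - D|  [with F=-9, D=-4]  = 5.
Change = 13 − 5 = 8.

8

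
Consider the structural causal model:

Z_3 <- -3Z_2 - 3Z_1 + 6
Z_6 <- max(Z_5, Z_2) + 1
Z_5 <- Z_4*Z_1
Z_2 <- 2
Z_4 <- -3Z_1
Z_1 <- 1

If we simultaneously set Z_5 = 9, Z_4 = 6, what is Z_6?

10

Setting Z_5 = 9, Z_4 = 6 by intervention discards those variables' equations.
Z_6 = max(Z_5, Z_2) + 1  [with Z_5=9, Z_2=2]  = 10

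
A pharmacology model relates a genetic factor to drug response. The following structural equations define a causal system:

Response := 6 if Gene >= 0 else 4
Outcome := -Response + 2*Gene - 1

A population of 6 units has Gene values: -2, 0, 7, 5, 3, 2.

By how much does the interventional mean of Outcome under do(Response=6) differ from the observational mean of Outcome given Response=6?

do(Response=6) breaks Response's dependence on Gene. With Response=6 fixed, Outcome across the units is -11, -7, 7, 3, -1, -3, mean -2.
E[Outcome|Response=6] averages over only the 5 units with Response=6 (Gene = 0, 7, 5, 3, 2): Outcome = -7, 7, 3, -1, -3, mean -0.2.
Difference = -2 − (-0.2) = -1.8.

-1.8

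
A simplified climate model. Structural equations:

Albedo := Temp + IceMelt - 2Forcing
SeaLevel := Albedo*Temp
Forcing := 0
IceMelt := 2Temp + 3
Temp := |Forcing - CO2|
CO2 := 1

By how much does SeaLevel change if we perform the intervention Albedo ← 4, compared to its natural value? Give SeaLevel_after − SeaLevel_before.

The intervention breaks the incoming arrows to Albedo: Albedo := Temp + IceMelt - 2Forcing no longer applies, and Albedo = 4.
Temp = |Forcing - CO2|  [with Forcing=0, CO2=1]  = 1
SeaLevel = Albedo*Temp  [with Albedo=4, Temp=1]  = 4
Without intervention: Temp = |Forcing - CO2|  [with Forcing=0, CO2=1]  = 1; IceMelt = 2Temp + 3  [with Temp=1]  = 5; Albedo = Temp + IceMelt - 2Forcing  [with Temp=1, IceMelt=5, Forcing=0]  = 6; SeaLevel = Albedo*Temp  [with Albedo=6, Temp=1]  = 6.
Change = 4 − 6 = -2.

-2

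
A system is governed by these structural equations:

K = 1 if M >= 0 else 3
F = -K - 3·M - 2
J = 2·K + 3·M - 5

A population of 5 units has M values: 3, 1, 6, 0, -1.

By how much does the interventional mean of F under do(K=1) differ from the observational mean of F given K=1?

The intervention sets K=1 in all 5 units regardless of M. Recomputing F per unit gives -12, -6, -21, -3, 0; average -8.4.
Conditioning on K=1 selects the 4 unit(s) with M ∈ {3, 1, 6, 0}. Their F values: -12, -6, -21, -3. Mean = -10.5.
Difference = -8.4 − (-10.5) = 2.1.

2.1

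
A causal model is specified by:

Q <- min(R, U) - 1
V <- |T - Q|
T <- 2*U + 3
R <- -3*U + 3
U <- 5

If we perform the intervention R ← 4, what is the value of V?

10

do(R=4) replaces the equation R <- -3*U + 3 with the constant R = 4.
Q = min(R, U) - 1  [with R=4, U=5]  = 3
T = 2*U + 3  [with U=5]  = 13
V = |T - Q|  [with T=13, Q=3]  = 10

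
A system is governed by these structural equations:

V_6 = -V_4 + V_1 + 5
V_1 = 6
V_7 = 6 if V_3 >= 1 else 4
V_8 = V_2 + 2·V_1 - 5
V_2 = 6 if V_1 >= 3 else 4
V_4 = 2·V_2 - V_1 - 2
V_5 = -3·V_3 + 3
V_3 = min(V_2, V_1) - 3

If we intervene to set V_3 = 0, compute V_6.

7

The intervention breaks the incoming arrows to V_3: V_3 = min(V_2, V_1) - 3 no longer applies, and V_3 = 0.
No directed path runs from V_3 to V_6, so V_6 keeps its natural value.
V_2 = 6 if V_1 >= 3 else 4  [with V_1=6]  = 6
V_4 = 2·V_2 - V_1 - 2  [with V_2=6, V_1=6]  = 4
V_6 = -V_4 + V_1 + 5  [with V_4=4, V_1=6]  = 7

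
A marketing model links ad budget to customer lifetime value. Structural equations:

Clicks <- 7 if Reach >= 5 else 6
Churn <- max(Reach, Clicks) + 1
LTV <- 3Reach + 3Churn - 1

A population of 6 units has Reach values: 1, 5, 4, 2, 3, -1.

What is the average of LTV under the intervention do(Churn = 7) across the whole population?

Every unit gets Churn=7 under the intervention. LTV values become 23, 35, 32, 26, 29, 17; E[LTV|do(Churn=7)] = 27.

27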